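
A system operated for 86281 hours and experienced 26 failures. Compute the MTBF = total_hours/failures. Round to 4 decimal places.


total_hours = 86281
failures = 26
MTBF = 86281 / 26
MTBF = 3318.5

3318.5


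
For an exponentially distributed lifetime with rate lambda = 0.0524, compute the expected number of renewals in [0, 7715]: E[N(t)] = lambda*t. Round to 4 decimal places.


lambda = 0.0524
t = 7715
E[N(t)] = lambda * t
E[N(t)] = 0.0524 * 7715
E[N(t)] = 404.266

404.266


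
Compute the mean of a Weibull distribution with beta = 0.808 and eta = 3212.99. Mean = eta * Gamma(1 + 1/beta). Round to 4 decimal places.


beta = 0.808, eta = 3212.99
1/beta = 1.2376
1 + 1/beta = 2.2376
Gamma(2.2376) = 1.1251
Mean = 3212.99 * 1.1251
Mean = 3614.7782

3614.7782


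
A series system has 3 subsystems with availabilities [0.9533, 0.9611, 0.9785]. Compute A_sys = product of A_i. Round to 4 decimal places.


Subsystems: [0.9533, 0.9611, 0.9785]
After subsystem 1 (A=0.9533): product = 0.9533
After subsystem 2 (A=0.9611): product = 0.9162
After subsystem 3 (A=0.9785): product = 0.8965
A_sys = 0.8965

0.8965


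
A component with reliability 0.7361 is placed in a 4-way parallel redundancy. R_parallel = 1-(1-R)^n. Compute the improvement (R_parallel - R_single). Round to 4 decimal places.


R_single = 0.7361, n = 4
1 - R_single = 0.2639
(1 - R_single)^n = 0.2639^4 = 0.0049
R_parallel = 1 - 0.0049 = 0.9951
Improvement = 0.9951 - 0.7361
Improvement = 0.259

0.259


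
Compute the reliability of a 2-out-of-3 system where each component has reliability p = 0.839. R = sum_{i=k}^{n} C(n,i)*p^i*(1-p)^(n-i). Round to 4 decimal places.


k = 2, n = 3, p = 0.839
i=2: C(3,2)=3 * 0.839^2 * 0.161^1 = 0.34
i=3: C(3,3)=1 * 0.839^3 * 0.161^0 = 0.5906
R = sum of terms = 0.9306

0.9306


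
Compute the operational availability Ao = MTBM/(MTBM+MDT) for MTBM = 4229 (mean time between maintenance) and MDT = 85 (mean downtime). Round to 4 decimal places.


MTBM = 4229
MDT = 85
MTBM + MDT = 4314
Ao = 4229 / 4314
Ao = 0.9803

0.9803


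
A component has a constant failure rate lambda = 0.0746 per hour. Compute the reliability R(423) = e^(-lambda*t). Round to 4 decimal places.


lambda = 0.0746
t = 423
lambda * t = 31.5558
R(t) = e^(-31.5558)
R(t) = 0.0

0.0


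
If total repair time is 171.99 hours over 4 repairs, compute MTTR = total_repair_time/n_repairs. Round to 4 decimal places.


total_repair_time = 171.99
n_repairs = 4
MTTR = 171.99 / 4
MTTR = 42.9975

42.9975


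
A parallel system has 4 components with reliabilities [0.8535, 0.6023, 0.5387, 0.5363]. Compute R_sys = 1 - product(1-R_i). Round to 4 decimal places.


Components: [0.8535, 0.6023, 0.5387, 0.5363]
(1 - 0.8535) = 0.1465, running product = 0.1465
(1 - 0.6023) = 0.3977, running product = 0.0583
(1 - 0.5387) = 0.4613, running product = 0.0269
(1 - 0.5363) = 0.4637, running product = 0.0125
Product of (1-R_i) = 0.0125
R_sys = 1 - 0.0125 = 0.9875

0.9875


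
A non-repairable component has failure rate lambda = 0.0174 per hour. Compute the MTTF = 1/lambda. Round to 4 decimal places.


lambda = 0.0174
MTTF = 1 / 0.0174
MTTF = 57.4713

57.4713


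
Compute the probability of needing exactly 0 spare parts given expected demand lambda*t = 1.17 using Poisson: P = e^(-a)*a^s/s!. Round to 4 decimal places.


a = 1.17, s = 0
e^(-a) = e^(-1.17) = 0.3104
a^s = 1.17^0 = 1.0
s! = 1
P = 0.3104 * 1.0 / 1
P = 0.3104

0.3104


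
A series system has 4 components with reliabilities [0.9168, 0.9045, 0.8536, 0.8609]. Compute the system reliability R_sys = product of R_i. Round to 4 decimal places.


Components: [0.9168, 0.9045, 0.8536, 0.8609]
After component 1 (R=0.9168): product = 0.9168
After component 2 (R=0.9045): product = 0.8292
After component 3 (R=0.8536): product = 0.7078
After component 4 (R=0.8609): product = 0.6094
R_sys = 0.6094

0.6094


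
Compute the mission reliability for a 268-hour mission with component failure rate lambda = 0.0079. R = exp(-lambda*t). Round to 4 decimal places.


lambda = 0.0079
mission_time = 268
lambda * t = 0.0079 * 268 = 2.1172
R = exp(-2.1172)
R = 0.1204

0.1204


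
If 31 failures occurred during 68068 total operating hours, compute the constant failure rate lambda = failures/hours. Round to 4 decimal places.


failures = 31
total_hours = 68068
lambda = 31 / 68068
lambda = 0.0005

0.0005


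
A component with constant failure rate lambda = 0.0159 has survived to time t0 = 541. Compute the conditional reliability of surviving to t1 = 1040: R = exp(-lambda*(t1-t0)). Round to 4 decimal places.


lambda = 0.0159
t0 = 541, t1 = 1040
t1 - t0 = 499
lambda * (t1-t0) = 0.0159 * 499 = 7.9341
R = exp(-7.9341)
R = 0.0004

0.0004


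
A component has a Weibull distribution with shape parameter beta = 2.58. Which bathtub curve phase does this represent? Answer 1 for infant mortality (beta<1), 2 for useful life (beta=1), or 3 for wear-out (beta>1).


beta = 2.58
Compare beta to 1:
beta < 1 => infant mortality (phase 1)
beta = 1 => useful life (phase 2)
beta > 1 => wear-out (phase 3)
Since beta = 2.58, this is wear-out (increasing failure rate)
Phase = 3

3


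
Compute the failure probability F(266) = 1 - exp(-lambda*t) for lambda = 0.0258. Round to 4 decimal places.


lambda = 0.0258, t = 266
lambda * t = 6.8628
exp(-6.8628) = 0.001
F(t) = 1 - 0.001
F(t) = 0.999

0.999


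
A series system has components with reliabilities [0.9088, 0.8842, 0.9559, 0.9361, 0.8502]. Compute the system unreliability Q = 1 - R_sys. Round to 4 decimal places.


Components: [0.9088, 0.8842, 0.9559, 0.9361, 0.8502]
After component 1: product = 0.9088
After component 2: product = 0.8036
After component 3: product = 0.7681
After component 4: product = 0.719
After component 5: product = 0.6113
R_sys = 0.6113
Q = 1 - 0.6113 = 0.3887

0.3887


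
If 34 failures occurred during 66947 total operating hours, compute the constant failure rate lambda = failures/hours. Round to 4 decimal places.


failures = 34
total_hours = 66947
lambda = 34 / 66947
lambda = 0.0005

0.0005


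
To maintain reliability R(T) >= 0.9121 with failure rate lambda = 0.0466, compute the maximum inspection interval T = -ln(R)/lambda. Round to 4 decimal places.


R_target = 0.9121
lambda = 0.0466
-ln(0.9121) = 0.092
T = 0.092 / 0.0466
T = 1.9744

1.9744


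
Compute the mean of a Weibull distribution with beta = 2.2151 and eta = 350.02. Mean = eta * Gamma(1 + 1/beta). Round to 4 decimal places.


beta = 2.2151, eta = 350.02
1/beta = 0.4514
1 + 1/beta = 1.4514
Gamma(1.4514) = 0.8856
Mean = 350.02 * 0.8856
Mean = 309.9944

309.9944


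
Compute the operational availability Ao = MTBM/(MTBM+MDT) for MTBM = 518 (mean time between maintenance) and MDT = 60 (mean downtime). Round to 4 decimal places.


MTBM = 518
MDT = 60
MTBM + MDT = 578
Ao = 518 / 578
Ao = 0.8962

0.8962


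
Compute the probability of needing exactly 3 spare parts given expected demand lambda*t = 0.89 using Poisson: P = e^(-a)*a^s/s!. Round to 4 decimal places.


a = 0.89, s = 3
e^(-a) = e^(-0.89) = 0.4107
a^s = 0.89^3 = 0.705
s! = 6
P = 0.4107 * 0.705 / 6
P = 0.0482

0.0482


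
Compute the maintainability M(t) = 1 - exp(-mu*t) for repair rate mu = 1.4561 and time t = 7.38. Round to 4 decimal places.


mu = 1.4561, t = 7.38
mu * t = 1.4561 * 7.38 = 10.746
exp(-10.746) = 0.0
M(t) = 1 - 0.0
M(t) = 1.0

1.0


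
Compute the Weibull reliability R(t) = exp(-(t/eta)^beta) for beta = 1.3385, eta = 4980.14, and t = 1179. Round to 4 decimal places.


beta = 1.3385, eta = 4980.14, t = 1179
t/eta = 1179 / 4980.14 = 0.2367
(t/eta)^beta = 0.2367^1.3385 = 0.1454
R(t) = exp(-0.1454)
R(t) = 0.8647

0.8647


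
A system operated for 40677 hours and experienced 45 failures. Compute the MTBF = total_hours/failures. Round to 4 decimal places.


total_hours = 40677
failures = 45
MTBF = 40677 / 45
MTBF = 903.9333

903.9333


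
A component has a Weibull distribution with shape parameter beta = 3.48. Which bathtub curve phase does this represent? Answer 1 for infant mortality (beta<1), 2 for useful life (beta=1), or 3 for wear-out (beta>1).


beta = 3.48
Compare beta to 1:
beta < 1 => infant mortality (phase 1)
beta = 1 => useful life (phase 2)
beta > 1 => wear-out (phase 3)
Since beta = 3.48, this is wear-out (increasing failure rate)
Phase = 3

3


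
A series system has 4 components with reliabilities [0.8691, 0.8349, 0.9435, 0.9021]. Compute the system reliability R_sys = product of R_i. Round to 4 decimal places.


Components: [0.8691, 0.8349, 0.9435, 0.9021]
After component 1 (R=0.8691): product = 0.8691
After component 2 (R=0.8349): product = 0.7256
After component 3 (R=0.9435): product = 0.6846
After component 4 (R=0.9021): product = 0.6176
R_sys = 0.6176

0.6176


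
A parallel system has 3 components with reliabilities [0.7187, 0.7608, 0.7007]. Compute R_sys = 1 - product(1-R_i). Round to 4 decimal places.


Components: [0.7187, 0.7608, 0.7007]
(1 - 0.7187) = 0.2813, running product = 0.2813
(1 - 0.7608) = 0.2392, running product = 0.0673
(1 - 0.7007) = 0.2993, running product = 0.0201
Product of (1-R_i) = 0.0201
R_sys = 1 - 0.0201 = 0.9799

0.9799


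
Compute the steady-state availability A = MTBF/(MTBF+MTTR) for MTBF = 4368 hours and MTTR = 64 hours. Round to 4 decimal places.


MTBF = 4368
MTTR = 64
MTBF + MTTR = 4432
A = 4368 / 4432
A = 0.9856

0.9856


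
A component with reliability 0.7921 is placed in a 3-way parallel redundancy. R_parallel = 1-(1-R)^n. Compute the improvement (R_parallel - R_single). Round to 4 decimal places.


R_single = 0.7921, n = 3
1 - R_single = 0.2079
(1 - R_single)^n = 0.2079^3 = 0.009
R_parallel = 1 - 0.009 = 0.991
Improvement = 0.991 - 0.7921
Improvement = 0.1989

0.1989


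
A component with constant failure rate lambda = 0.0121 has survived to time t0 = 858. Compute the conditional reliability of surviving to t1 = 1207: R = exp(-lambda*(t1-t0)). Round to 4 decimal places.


lambda = 0.0121
t0 = 858, t1 = 1207
t1 - t0 = 349
lambda * (t1-t0) = 0.0121 * 349 = 4.2229
R = exp(-4.2229)
R = 0.0147

0.0147


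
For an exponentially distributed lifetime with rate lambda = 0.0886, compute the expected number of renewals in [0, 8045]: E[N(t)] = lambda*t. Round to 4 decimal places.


lambda = 0.0886
t = 8045
E[N(t)] = lambda * t
E[N(t)] = 0.0886 * 8045
E[N(t)] = 712.787

712.787


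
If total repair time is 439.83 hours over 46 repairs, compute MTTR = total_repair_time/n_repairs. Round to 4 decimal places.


total_repair_time = 439.83
n_repairs = 46
MTTR = 439.83 / 46
MTTR = 9.5615

9.5615


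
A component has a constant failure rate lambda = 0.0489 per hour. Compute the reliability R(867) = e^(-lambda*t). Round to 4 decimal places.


lambda = 0.0489
t = 867
lambda * t = 42.3963
R(t) = e^(-42.3963)
R(t) = 0.0

0.0


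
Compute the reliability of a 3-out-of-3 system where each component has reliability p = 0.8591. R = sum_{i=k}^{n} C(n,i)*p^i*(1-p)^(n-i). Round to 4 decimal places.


k = 3, n = 3, p = 0.8591
i=3: C(3,3)=1 * 0.8591^3 * 0.1409^0 = 0.6341
R = sum of terms = 0.6341

0.6341


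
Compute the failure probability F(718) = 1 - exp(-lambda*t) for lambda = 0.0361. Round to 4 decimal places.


lambda = 0.0361, t = 718
lambda * t = 25.9198
exp(-25.9198) = 0.0
F(t) = 1 - 0.0
F(t) = 1.0

1.0


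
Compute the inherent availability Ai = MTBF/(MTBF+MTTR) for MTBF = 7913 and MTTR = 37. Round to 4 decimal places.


MTBF = 7913
MTTR = 37
MTBF + MTTR = 7950
Ai = 7913 / 7950
Ai = 0.9953

0.9953


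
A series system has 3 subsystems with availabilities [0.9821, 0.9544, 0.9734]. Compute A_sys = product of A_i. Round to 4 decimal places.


Subsystems: [0.9821, 0.9544, 0.9734]
After subsystem 1 (A=0.9821): product = 0.9821
After subsystem 2 (A=0.9544): product = 0.9373
After subsystem 3 (A=0.9734): product = 0.9124
A_sys = 0.9124

0.9124


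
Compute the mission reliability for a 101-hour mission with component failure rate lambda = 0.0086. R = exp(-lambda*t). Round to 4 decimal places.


lambda = 0.0086
mission_time = 101
lambda * t = 0.0086 * 101 = 0.8686
R = exp(-0.8686)
R = 0.4195

0.4195


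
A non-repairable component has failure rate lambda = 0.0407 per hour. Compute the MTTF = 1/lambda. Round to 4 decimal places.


lambda = 0.0407
MTTF = 1 / 0.0407
MTTF = 24.57

24.57


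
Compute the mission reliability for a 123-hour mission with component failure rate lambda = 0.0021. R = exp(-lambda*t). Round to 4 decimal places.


lambda = 0.0021
mission_time = 123
lambda * t = 0.0021 * 123 = 0.2583
R = exp(-0.2583)
R = 0.7724

0.7724


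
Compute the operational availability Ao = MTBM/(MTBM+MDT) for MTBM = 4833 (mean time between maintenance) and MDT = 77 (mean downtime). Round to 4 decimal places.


MTBM = 4833
MDT = 77
MTBM + MDT = 4910
Ao = 4833 / 4910
Ao = 0.9843

0.9843


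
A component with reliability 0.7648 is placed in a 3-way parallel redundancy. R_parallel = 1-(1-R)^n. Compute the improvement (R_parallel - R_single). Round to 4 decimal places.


R_single = 0.7648, n = 3
1 - R_single = 0.2352
(1 - R_single)^n = 0.2352^3 = 0.013
R_parallel = 1 - 0.013 = 0.987
Improvement = 0.987 - 0.7648
Improvement = 0.2222

0.2222


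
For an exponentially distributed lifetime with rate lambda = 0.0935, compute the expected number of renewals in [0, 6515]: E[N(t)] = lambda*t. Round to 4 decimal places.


lambda = 0.0935
t = 6515
E[N(t)] = lambda * t
E[N(t)] = 0.0935 * 6515
E[N(t)] = 609.1525

609.1525


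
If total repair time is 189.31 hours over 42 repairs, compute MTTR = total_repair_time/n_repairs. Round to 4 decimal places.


total_repair_time = 189.31
n_repairs = 42
MTTR = 189.31 / 42
MTTR = 4.5074

4.5074


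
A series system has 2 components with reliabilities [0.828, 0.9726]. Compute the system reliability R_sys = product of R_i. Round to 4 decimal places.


Components: [0.828, 0.9726]
After component 1 (R=0.828): product = 0.828
After component 2 (R=0.9726): product = 0.8053
R_sys = 0.8053

0.8053


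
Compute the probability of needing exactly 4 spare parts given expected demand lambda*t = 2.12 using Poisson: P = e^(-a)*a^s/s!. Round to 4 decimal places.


a = 2.12, s = 4
e^(-a) = e^(-2.12) = 0.12
a^s = 2.12^4 = 20.1996
s! = 24
P = 0.12 * 20.1996 / 24
P = 0.101

0.101


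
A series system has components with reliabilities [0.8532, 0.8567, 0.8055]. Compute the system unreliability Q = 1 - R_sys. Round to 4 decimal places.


Components: [0.8532, 0.8567, 0.8055]
After component 1: product = 0.8532
After component 2: product = 0.7309
After component 3: product = 0.5888
R_sys = 0.5888
Q = 1 - 0.5888 = 0.4112

0.4112


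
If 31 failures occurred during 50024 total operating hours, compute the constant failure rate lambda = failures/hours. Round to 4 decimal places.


failures = 31
total_hours = 50024
lambda = 31 / 50024
lambda = 0.0006

0.0006


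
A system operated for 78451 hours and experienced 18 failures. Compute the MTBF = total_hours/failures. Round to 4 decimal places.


total_hours = 78451
failures = 18
MTBF = 78451 / 18
MTBF = 4358.3889

4358.3889


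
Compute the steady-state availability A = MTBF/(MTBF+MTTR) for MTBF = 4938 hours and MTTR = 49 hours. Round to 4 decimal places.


MTBF = 4938
MTTR = 49
MTBF + MTTR = 4987
A = 4938 / 4987
A = 0.9902

0.9902


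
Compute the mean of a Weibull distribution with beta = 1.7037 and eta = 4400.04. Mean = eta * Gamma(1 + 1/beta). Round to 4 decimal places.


beta = 1.7037, eta = 4400.04
1/beta = 0.587
1 + 1/beta = 1.587
Gamma(1.587) = 0.8921
Mean = 4400.04 * 0.8921
Mean = 3925.333

3925.333


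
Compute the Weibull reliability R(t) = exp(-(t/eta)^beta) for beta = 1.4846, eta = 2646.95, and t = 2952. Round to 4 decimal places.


beta = 1.4846, eta = 2646.95, t = 2952
t/eta = 2952 / 2646.95 = 1.1152
(t/eta)^beta = 1.1152^1.4846 = 1.1758
R(t) = exp(-1.1758)
R(t) = 0.3086

0.3086


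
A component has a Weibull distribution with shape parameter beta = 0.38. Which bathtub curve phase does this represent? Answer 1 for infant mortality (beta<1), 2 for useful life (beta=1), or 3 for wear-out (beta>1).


beta = 0.38
Compare beta to 1:
beta < 1 => infant mortality (phase 1)
beta = 1 => useful life (phase 2)
beta > 1 => wear-out (phase 3)
Since beta = 0.38, this is infant mortality (decreasing failure rate)
Phase = 1

1


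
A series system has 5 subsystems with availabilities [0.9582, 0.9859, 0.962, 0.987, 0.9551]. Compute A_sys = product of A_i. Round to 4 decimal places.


Subsystems: [0.9582, 0.9859, 0.962, 0.987, 0.9551]
After subsystem 1 (A=0.9582): product = 0.9582
After subsystem 2 (A=0.9859): product = 0.9447
After subsystem 3 (A=0.962): product = 0.9088
After subsystem 4 (A=0.987): product = 0.897
After subsystem 5 (A=0.9551): product = 0.8567
A_sys = 0.8567

0.8567


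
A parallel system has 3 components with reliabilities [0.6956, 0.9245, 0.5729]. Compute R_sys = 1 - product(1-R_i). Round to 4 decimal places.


Components: [0.6956, 0.9245, 0.5729]
(1 - 0.6956) = 0.3044, running product = 0.3044
(1 - 0.9245) = 0.0755, running product = 0.023
(1 - 0.5729) = 0.4271, running product = 0.0098
Product of (1-R_i) = 0.0098
R_sys = 1 - 0.0098 = 0.9902

0.9902


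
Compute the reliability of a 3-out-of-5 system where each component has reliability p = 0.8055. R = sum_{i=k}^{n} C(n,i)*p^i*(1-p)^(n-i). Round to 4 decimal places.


k = 3, n = 5, p = 0.8055
i=3: C(5,3)=10 * 0.8055^3 * 0.1945^2 = 0.1977
i=4: C(5,4)=5 * 0.8055^4 * 0.1945^1 = 0.4094
i=5: C(5,5)=1 * 0.8055^5 * 0.1945^0 = 0.3391
R = sum of terms = 0.9462

0.9462


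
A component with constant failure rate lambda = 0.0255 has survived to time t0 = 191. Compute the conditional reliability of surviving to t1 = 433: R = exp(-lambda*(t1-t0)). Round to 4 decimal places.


lambda = 0.0255
t0 = 191, t1 = 433
t1 - t0 = 242
lambda * (t1-t0) = 0.0255 * 242 = 6.171
R = exp(-6.171)
R = 0.0021

0.0021


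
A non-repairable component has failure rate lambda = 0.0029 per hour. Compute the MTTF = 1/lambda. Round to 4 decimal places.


lambda = 0.0029
MTTF = 1 / 0.0029
MTTF = 344.8276

344.8276


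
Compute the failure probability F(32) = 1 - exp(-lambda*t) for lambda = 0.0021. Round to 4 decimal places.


lambda = 0.0021, t = 32
lambda * t = 0.0672
exp(-0.0672) = 0.935
F(t) = 1 - 0.935
F(t) = 0.065

0.065


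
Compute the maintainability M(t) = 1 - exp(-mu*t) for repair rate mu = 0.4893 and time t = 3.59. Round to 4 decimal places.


mu = 0.4893, t = 3.59
mu * t = 0.4893 * 3.59 = 1.7566
exp(-1.7566) = 0.1726
M(t) = 1 - 0.1726
M(t) = 0.8274

0.8274


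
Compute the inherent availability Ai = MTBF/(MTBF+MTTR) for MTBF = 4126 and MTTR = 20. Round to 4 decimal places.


MTBF = 4126
MTTR = 20
MTBF + MTTR = 4146
Ai = 4126 / 4146
Ai = 0.9952

0.9952


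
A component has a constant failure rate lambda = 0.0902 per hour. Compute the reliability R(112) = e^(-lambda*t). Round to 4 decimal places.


lambda = 0.0902
t = 112
lambda * t = 10.1024
R(t) = e^(-10.1024)
R(t) = 0.0

0.0


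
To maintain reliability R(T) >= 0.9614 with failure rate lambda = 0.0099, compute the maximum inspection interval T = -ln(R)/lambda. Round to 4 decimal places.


R_target = 0.9614
lambda = 0.0099
-ln(0.9614) = 0.0394
T = 0.0394 / 0.0099
T = 3.9762

3.9762


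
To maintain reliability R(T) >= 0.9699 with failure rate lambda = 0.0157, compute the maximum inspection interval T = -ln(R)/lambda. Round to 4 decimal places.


R_target = 0.9699
lambda = 0.0157
-ln(0.9699) = 0.0306
T = 0.0306 / 0.0157
T = 1.9466

1.9466


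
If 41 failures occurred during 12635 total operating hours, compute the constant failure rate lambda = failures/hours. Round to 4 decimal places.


failures = 41
total_hours = 12635
lambda = 41 / 12635
lambda = 0.0032

0.0032


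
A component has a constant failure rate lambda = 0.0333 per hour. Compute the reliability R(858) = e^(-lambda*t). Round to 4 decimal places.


lambda = 0.0333
t = 858
lambda * t = 28.5714
R(t) = e^(-28.5714)
R(t) = 0.0

0.0


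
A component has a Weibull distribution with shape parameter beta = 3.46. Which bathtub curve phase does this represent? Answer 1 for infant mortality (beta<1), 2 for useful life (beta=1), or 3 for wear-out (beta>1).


beta = 3.46
Compare beta to 1:
beta < 1 => infant mortality (phase 1)
beta = 1 => useful life (phase 2)
beta > 1 => wear-out (phase 3)
Since beta = 3.46, this is wear-out (increasing failure rate)
Phase = 3

3


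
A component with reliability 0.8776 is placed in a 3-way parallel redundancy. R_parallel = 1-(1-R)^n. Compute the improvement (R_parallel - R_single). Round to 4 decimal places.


R_single = 0.8776, n = 3
1 - R_single = 0.1224
(1 - R_single)^n = 0.1224^3 = 0.0018
R_parallel = 1 - 0.0018 = 0.9982
Improvement = 0.9982 - 0.8776
Improvement = 0.1206

0.1206


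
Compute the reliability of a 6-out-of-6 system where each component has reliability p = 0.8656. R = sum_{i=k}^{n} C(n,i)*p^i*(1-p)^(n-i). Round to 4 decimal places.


k = 6, n = 6, p = 0.8656
i=6: C(6,6)=1 * 0.8656^6 * 0.1344^0 = 0.4206
R = sum of terms = 0.4206

0.4206


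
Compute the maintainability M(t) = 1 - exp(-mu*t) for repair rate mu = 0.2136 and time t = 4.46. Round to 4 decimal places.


mu = 0.2136, t = 4.46
mu * t = 0.2136 * 4.46 = 0.9527
exp(-0.9527) = 0.3857
M(t) = 1 - 0.3857
M(t) = 0.6143

0.6143


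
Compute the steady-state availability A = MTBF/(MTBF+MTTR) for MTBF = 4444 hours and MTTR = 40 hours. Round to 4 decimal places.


MTBF = 4444
MTTR = 40
MTBF + MTTR = 4484
A = 4444 / 4484
A = 0.9911

0.9911


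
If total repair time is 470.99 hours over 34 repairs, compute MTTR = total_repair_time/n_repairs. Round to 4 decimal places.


total_repair_time = 470.99
n_repairs = 34
MTTR = 470.99 / 34
MTTR = 13.8526

13.8526


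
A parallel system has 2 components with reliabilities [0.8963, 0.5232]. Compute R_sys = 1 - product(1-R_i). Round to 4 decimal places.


Components: [0.8963, 0.5232]
(1 - 0.8963) = 0.1037, running product = 0.1037
(1 - 0.5232) = 0.4768, running product = 0.0494
Product of (1-R_i) = 0.0494
R_sys = 1 - 0.0494 = 0.9506

0.9506


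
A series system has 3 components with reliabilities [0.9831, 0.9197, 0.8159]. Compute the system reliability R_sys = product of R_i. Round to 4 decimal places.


Components: [0.9831, 0.9197, 0.8159]
After component 1 (R=0.9831): product = 0.9831
After component 2 (R=0.9197): product = 0.9042
After component 3 (R=0.8159): product = 0.7377
R_sys = 0.7377

0.7377


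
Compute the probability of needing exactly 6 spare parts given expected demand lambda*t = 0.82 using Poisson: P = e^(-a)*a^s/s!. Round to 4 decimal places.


a = 0.82, s = 6
e^(-a) = e^(-0.82) = 0.4404
a^s = 0.82^6 = 0.304
s! = 720
P = 0.4404 * 0.304 / 720
P = 0.0002

0.0002


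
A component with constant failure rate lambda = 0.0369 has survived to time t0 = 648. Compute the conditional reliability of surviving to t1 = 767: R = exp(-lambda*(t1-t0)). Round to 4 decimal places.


lambda = 0.0369
t0 = 648, t1 = 767
t1 - t0 = 119
lambda * (t1-t0) = 0.0369 * 119 = 4.3911
R = exp(-4.3911)
R = 0.0124

0.0124


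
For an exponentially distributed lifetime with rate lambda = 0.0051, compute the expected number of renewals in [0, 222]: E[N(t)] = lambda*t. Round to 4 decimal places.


lambda = 0.0051
t = 222
E[N(t)] = lambda * t
E[N(t)] = 0.0051 * 222
E[N(t)] = 1.1322

1.1322


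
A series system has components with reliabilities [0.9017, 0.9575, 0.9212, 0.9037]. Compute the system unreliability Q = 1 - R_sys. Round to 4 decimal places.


Components: [0.9017, 0.9575, 0.9212, 0.9037]
After component 1: product = 0.9017
After component 2: product = 0.8634
After component 3: product = 0.7953
After component 4: product = 0.7188
R_sys = 0.7188
Q = 1 - 0.7188 = 0.2812

0.2812


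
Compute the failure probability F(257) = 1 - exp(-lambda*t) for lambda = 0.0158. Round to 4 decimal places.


lambda = 0.0158, t = 257
lambda * t = 4.0606
exp(-4.0606) = 0.0172
F(t) = 1 - 0.0172
F(t) = 0.9828

0.9828


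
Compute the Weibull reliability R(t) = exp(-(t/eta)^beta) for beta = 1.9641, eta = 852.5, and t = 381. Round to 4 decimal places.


beta = 1.9641, eta = 852.5, t = 381
t/eta = 381 / 852.5 = 0.4469
(t/eta)^beta = 0.4469^1.9641 = 0.2056
R(t) = exp(-0.2056)
R(t) = 0.8142

0.8142


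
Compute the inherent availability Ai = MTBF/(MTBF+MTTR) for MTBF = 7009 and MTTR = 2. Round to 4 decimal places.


MTBF = 7009
MTTR = 2
MTBF + MTTR = 7011
Ai = 7009 / 7011
Ai = 0.9997

0.9997


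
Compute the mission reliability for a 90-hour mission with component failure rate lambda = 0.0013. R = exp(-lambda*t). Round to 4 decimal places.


lambda = 0.0013
mission_time = 90
lambda * t = 0.0013 * 90 = 0.117
R = exp(-0.117)
R = 0.8896

0.8896


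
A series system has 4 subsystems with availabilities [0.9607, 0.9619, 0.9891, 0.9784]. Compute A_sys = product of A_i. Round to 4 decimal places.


Subsystems: [0.9607, 0.9619, 0.9891, 0.9784]
After subsystem 1 (A=0.9607): product = 0.9607
After subsystem 2 (A=0.9619): product = 0.9241
After subsystem 3 (A=0.9891): product = 0.914
After subsystem 4 (A=0.9784): product = 0.8943
A_sys = 0.8943

0.8943


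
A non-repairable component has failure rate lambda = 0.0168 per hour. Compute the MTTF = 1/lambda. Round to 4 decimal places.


lambda = 0.0168
MTTF = 1 / 0.0168
MTTF = 59.5238

59.5238


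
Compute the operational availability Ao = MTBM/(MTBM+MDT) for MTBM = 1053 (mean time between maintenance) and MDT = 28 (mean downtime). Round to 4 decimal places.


MTBM = 1053
MDT = 28
MTBM + MDT = 1081
Ao = 1053 / 1081
Ao = 0.9741

0.9741


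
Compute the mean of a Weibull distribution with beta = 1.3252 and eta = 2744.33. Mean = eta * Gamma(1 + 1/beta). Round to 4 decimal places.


beta = 1.3252, eta = 2744.33
1/beta = 0.7546
1 + 1/beta = 1.7546
Gamma(1.7546) = 0.9201
Mean = 2744.33 * 0.9201
Mean = 2525.1061

2525.1061


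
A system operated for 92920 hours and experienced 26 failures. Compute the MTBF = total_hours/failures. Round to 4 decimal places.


total_hours = 92920
failures = 26
MTBF = 92920 / 26
MTBF = 3573.8462

3573.8462


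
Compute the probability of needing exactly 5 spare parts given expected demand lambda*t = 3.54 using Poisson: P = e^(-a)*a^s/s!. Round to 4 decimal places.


a = 3.54, s = 5
e^(-a) = e^(-3.54) = 0.029
a^s = 3.54^5 = 555.9251
s! = 120
P = 0.029 * 555.9251 / 120
P = 0.1344

0.1344


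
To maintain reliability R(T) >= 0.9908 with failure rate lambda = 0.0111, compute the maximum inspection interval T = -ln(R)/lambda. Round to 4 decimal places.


R_target = 0.9908
lambda = 0.0111
-ln(0.9908) = 0.0092
T = 0.0092 / 0.0111
T = 0.8327

0.8327


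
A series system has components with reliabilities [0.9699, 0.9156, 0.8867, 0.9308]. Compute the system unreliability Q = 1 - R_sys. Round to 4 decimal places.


Components: [0.9699, 0.9156, 0.8867, 0.9308]
After component 1: product = 0.9699
After component 2: product = 0.888
After component 3: product = 0.7874
After component 4: product = 0.7329
R_sys = 0.7329
Q = 1 - 0.7329 = 0.2671

0.2671


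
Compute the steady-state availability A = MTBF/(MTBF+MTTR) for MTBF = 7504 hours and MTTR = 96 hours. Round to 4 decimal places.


MTBF = 7504
MTTR = 96
MTBF + MTTR = 7600
A = 7504 / 7600
A = 0.9874

0.9874


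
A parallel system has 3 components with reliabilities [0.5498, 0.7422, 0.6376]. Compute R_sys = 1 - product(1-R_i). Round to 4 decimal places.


Components: [0.5498, 0.7422, 0.6376]
(1 - 0.5498) = 0.4502, running product = 0.4502
(1 - 0.7422) = 0.2578, running product = 0.1161
(1 - 0.6376) = 0.3624, running product = 0.0421
Product of (1-R_i) = 0.0421
R_sys = 1 - 0.0421 = 0.9579

0.9579


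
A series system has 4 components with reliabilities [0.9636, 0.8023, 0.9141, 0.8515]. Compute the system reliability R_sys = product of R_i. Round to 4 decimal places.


Components: [0.9636, 0.8023, 0.9141, 0.8515]
After component 1 (R=0.9636): product = 0.9636
After component 2 (R=0.8023): product = 0.7731
After component 3 (R=0.9141): product = 0.7067
After component 4 (R=0.8515): product = 0.6017
R_sys = 0.6017

0.6017


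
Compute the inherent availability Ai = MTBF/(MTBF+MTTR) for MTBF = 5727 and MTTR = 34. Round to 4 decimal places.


MTBF = 5727
MTTR = 34
MTBF + MTTR = 5761
Ai = 5727 / 5761
Ai = 0.9941

0.9941


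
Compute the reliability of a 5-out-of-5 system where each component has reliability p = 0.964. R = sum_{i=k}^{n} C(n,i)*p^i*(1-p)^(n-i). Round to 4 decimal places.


k = 5, n = 5, p = 0.964
i=5: C(5,5)=1 * 0.964^5 * 0.036^0 = 0.8325
R = sum of terms = 0.8325

0.8325


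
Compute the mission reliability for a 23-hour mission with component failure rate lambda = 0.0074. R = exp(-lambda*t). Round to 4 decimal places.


lambda = 0.0074
mission_time = 23
lambda * t = 0.0074 * 23 = 0.1702
R = exp(-0.1702)
R = 0.8435

0.8435


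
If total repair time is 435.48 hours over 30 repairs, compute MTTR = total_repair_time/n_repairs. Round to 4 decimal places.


total_repair_time = 435.48
n_repairs = 30
MTTR = 435.48 / 30
MTTR = 14.516

14.516


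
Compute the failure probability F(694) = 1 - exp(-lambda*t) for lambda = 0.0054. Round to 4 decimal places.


lambda = 0.0054, t = 694
lambda * t = 3.7476
exp(-3.7476) = 0.0236
F(t) = 1 - 0.0236
F(t) = 0.9764

0.9764


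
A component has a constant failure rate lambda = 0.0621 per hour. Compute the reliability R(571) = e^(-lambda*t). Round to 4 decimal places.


lambda = 0.0621
t = 571
lambda * t = 35.4591
R(t) = e^(-35.4591)
R(t) = 0.0

0.0


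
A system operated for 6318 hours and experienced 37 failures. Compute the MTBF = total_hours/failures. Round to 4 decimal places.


total_hours = 6318
failures = 37
MTBF = 6318 / 37
MTBF = 170.7568

170.7568


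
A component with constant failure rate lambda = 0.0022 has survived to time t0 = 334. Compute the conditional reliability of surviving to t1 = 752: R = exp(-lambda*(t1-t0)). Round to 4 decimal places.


lambda = 0.0022
t0 = 334, t1 = 752
t1 - t0 = 418
lambda * (t1-t0) = 0.0022 * 418 = 0.9196
R = exp(-0.9196)
R = 0.3987

0.3987


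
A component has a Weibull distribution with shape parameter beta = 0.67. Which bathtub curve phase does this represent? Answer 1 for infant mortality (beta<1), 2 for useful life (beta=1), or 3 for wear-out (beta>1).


beta = 0.67
Compare beta to 1:
beta < 1 => infant mortality (phase 1)
beta = 1 => useful life (phase 2)
beta > 1 => wear-out (phase 3)
Since beta = 0.67, this is infant mortality (decreasing failure rate)
Phase = 1

1


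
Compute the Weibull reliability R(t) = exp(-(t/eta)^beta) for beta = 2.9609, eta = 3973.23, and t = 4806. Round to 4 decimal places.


beta = 2.9609, eta = 3973.23, t = 4806
t/eta = 4806 / 3973.23 = 1.2096
(t/eta)^beta = 1.2096^2.9609 = 1.7567
R(t) = exp(-1.7567)
R(t) = 0.1726

0.1726


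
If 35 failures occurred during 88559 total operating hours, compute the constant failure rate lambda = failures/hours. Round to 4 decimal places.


failures = 35
total_hours = 88559
lambda = 35 / 88559
lambda = 0.0004

0.0004


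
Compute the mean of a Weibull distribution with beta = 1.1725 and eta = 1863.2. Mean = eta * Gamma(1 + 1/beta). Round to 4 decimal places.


beta = 1.1725, eta = 1863.2
1/beta = 0.8529
1 + 1/beta = 1.8529
Gamma(1.8529) = 0.9465
Mean = 1863.2 * 0.9465
Mean = 1763.4976

1763.4976


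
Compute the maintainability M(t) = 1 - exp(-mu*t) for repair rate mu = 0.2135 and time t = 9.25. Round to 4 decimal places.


mu = 0.2135, t = 9.25
mu * t = 0.2135 * 9.25 = 1.9749
exp(-1.9749) = 0.1388
M(t) = 1 - 0.1388
M(t) = 0.8612

0.8612


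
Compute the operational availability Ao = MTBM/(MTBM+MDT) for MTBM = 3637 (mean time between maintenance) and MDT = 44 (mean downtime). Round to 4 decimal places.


MTBM = 3637
MDT = 44
MTBM + MDT = 3681
Ao = 3637 / 3681
Ao = 0.988

0.988


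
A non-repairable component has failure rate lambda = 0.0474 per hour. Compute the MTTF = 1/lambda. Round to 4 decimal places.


lambda = 0.0474
MTTF = 1 / 0.0474
MTTF = 21.097

21.097


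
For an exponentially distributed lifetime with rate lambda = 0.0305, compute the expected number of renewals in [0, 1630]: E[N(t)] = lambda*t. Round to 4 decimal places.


lambda = 0.0305
t = 1630
E[N(t)] = lambda * t
E[N(t)] = 0.0305 * 1630
E[N(t)] = 49.715

49.715


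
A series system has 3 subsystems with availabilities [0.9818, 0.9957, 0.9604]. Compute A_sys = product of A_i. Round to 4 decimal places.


Subsystems: [0.9818, 0.9957, 0.9604]
After subsystem 1 (A=0.9818): product = 0.9818
After subsystem 2 (A=0.9957): product = 0.9776
After subsystem 3 (A=0.9604): product = 0.9389
A_sys = 0.9389

0.9389


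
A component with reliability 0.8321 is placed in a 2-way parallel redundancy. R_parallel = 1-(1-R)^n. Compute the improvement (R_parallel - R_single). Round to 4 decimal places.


R_single = 0.8321, n = 2
1 - R_single = 0.1679
(1 - R_single)^n = 0.1679^2 = 0.0282
R_parallel = 1 - 0.0282 = 0.9718
Improvement = 0.9718 - 0.8321
Improvement = 0.1397

0.1397


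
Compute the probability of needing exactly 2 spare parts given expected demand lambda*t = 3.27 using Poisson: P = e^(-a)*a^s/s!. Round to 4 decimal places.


a = 3.27, s = 2
e^(-a) = e^(-3.27) = 0.038
a^s = 3.27^2 = 10.6929
s! = 2
P = 0.038 * 10.6929 / 2
P = 0.2032

0.2032


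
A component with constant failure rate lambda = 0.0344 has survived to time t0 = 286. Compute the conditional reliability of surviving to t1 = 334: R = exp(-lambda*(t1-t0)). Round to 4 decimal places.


lambda = 0.0344
t0 = 286, t1 = 334
t1 - t0 = 48
lambda * (t1-t0) = 0.0344 * 48 = 1.6512
R = exp(-1.6512)
R = 0.1918

0.1918


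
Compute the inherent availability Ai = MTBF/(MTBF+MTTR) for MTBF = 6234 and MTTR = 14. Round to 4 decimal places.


MTBF = 6234
MTTR = 14
MTBF + MTTR = 6248
Ai = 6234 / 6248
Ai = 0.9978

0.9978


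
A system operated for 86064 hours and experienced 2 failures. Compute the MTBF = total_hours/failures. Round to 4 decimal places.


total_hours = 86064
failures = 2
MTBF = 86064 / 2
MTBF = 43032.0

43032.0


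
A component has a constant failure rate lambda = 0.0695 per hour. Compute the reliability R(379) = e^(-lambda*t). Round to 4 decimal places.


lambda = 0.0695
t = 379
lambda * t = 26.3405
R(t) = e^(-26.3405)
R(t) = 0.0

0.0


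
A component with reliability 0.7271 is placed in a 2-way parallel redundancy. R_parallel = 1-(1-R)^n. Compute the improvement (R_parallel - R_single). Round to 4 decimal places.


R_single = 0.7271, n = 2
1 - R_single = 0.2729
(1 - R_single)^n = 0.2729^2 = 0.0745
R_parallel = 1 - 0.0745 = 0.9255
Improvement = 0.9255 - 0.7271
Improvement = 0.1984

0.1984


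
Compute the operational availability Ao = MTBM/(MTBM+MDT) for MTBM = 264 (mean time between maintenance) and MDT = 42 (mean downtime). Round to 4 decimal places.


MTBM = 264
MDT = 42
MTBM + MDT = 306
Ao = 264 / 306
Ao = 0.8627

0.8627


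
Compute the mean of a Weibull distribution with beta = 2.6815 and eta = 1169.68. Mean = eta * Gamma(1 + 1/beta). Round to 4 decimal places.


beta = 2.6815, eta = 1169.68
1/beta = 0.3729
1 + 1/beta = 1.3729
Gamma(1.3729) = 0.8891
Mean = 1169.68 * 0.8891
Mean = 1039.9352

1039.9352


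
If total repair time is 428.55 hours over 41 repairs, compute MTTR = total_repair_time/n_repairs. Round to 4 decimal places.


total_repair_time = 428.55
n_repairs = 41
MTTR = 428.55 / 41
MTTR = 10.4524

10.4524


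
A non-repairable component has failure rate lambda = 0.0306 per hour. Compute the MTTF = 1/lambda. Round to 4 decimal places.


lambda = 0.0306
MTTF = 1 / 0.0306
MTTF = 32.6797

32.6797


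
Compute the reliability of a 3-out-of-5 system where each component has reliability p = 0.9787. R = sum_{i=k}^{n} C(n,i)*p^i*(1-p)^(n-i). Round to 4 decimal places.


k = 3, n = 5, p = 0.9787
i=3: C(5,3)=10 * 0.9787^3 * 0.0213^2 = 0.0043
i=4: C(5,4)=5 * 0.9787^4 * 0.0213^1 = 0.0977
i=5: C(5,5)=1 * 0.9787^5 * 0.0213^0 = 0.8979
R = sum of terms = 0.9999

0.9999


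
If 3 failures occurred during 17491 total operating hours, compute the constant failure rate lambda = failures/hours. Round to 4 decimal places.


failures = 3
total_hours = 17491
lambda = 3 / 17491
lambda = 0.0002

0.0002


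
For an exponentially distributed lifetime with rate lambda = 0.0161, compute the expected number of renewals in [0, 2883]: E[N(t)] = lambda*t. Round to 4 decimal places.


lambda = 0.0161
t = 2883
E[N(t)] = lambda * t
E[N(t)] = 0.0161 * 2883
E[N(t)] = 46.4163

46.4163


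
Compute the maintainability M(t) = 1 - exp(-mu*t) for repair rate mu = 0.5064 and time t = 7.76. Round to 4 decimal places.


mu = 0.5064, t = 7.76
mu * t = 0.5064 * 7.76 = 3.9297
exp(-3.9297) = 0.0197
M(t) = 1 - 0.0197
M(t) = 0.9803

0.9803


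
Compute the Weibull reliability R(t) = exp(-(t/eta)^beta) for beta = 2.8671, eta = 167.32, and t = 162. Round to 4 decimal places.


beta = 2.8671, eta = 167.32, t = 162
t/eta = 162 / 167.32 = 0.9682
(t/eta)^beta = 0.9682^2.8671 = 0.9115
R(t) = exp(-0.9115)
R(t) = 0.4019

0.4019


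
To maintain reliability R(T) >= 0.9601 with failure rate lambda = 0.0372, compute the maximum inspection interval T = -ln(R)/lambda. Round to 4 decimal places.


R_target = 0.9601
lambda = 0.0372
-ln(0.9601) = 0.0407
T = 0.0407 / 0.0372
T = 1.0946

1.0946


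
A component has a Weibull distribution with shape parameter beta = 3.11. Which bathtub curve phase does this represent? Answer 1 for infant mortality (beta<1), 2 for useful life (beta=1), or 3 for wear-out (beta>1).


beta = 3.11
Compare beta to 1:
beta < 1 => infant mortality (phase 1)
beta = 1 => useful life (phase 2)
beta > 1 => wear-out (phase 3)
Since beta = 3.11, this is wear-out (increasing failure rate)
Phase = 3

3


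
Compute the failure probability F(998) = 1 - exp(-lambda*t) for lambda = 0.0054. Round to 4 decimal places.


lambda = 0.0054, t = 998
lambda * t = 5.3892
exp(-5.3892) = 0.0046
F(t) = 1 - 0.0046
F(t) = 0.9954

0.9954


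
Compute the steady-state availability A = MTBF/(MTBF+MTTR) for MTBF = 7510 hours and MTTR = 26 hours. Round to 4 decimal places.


MTBF = 7510
MTTR = 26
MTBF + MTTR = 7536
A = 7510 / 7536
A = 0.9965

0.9965


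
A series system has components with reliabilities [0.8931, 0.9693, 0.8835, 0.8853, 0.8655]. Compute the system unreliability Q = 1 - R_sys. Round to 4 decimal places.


Components: [0.8931, 0.9693, 0.8835, 0.8853, 0.8655]
After component 1: product = 0.8931
After component 2: product = 0.8657
After component 3: product = 0.7648
After component 4: product = 0.6771
After component 5: product = 0.586
R_sys = 0.586
Q = 1 - 0.586 = 0.414

0.414


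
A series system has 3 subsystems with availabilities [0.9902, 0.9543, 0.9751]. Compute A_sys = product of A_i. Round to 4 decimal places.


Subsystems: [0.9902, 0.9543, 0.9751]
After subsystem 1 (A=0.9902): product = 0.9902
After subsystem 2 (A=0.9543): product = 0.9449
After subsystem 3 (A=0.9751): product = 0.9214
A_sys = 0.9214

0.9214


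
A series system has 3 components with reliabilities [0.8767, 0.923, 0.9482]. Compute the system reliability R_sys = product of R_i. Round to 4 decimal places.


Components: [0.8767, 0.923, 0.9482]
After component 1 (R=0.8767): product = 0.8767
After component 2 (R=0.923): product = 0.8092
After component 3 (R=0.9482): product = 0.7673
R_sys = 0.7673

0.7673


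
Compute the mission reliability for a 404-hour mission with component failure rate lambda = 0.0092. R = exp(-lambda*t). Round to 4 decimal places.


lambda = 0.0092
mission_time = 404
lambda * t = 0.0092 * 404 = 3.7168
R = exp(-3.7168)
R = 0.0243

0.0243


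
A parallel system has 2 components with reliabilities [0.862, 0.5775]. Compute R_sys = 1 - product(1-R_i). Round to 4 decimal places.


Components: [0.862, 0.5775]
(1 - 0.862) = 0.138, running product = 0.138
(1 - 0.5775) = 0.4225, running product = 0.0583
Product of (1-R_i) = 0.0583
R_sys = 1 - 0.0583 = 0.9417

0.9417
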